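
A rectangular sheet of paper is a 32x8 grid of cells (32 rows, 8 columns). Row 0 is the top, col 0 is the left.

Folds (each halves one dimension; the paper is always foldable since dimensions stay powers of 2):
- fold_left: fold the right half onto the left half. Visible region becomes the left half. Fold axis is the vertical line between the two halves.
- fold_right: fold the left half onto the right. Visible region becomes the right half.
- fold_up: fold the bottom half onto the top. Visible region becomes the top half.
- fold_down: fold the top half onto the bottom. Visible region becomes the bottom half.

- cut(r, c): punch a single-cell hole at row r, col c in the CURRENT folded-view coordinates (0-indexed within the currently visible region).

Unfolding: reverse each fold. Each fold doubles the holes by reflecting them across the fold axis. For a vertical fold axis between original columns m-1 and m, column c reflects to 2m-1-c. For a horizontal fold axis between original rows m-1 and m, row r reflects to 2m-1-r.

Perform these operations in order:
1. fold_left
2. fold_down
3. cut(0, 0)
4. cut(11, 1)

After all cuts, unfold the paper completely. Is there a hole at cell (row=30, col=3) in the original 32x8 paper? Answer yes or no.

Answer: no

Derivation:
Op 1 fold_left: fold axis v@4; visible region now rows[0,32) x cols[0,4) = 32x4
Op 2 fold_down: fold axis h@16; visible region now rows[16,32) x cols[0,4) = 16x4
Op 3 cut(0, 0): punch at orig (16,0); cuts so far [(16, 0)]; region rows[16,32) x cols[0,4) = 16x4
Op 4 cut(11, 1): punch at orig (27,1); cuts so far [(16, 0), (27, 1)]; region rows[16,32) x cols[0,4) = 16x4
Unfold 1 (reflect across h@16): 4 holes -> [(4, 1), (15, 0), (16, 0), (27, 1)]
Unfold 2 (reflect across v@4): 8 holes -> [(4, 1), (4, 6), (15, 0), (15, 7), (16, 0), (16, 7), (27, 1), (27, 6)]
Holes: [(4, 1), (4, 6), (15, 0), (15, 7), (16, 0), (16, 7), (27, 1), (27, 6)]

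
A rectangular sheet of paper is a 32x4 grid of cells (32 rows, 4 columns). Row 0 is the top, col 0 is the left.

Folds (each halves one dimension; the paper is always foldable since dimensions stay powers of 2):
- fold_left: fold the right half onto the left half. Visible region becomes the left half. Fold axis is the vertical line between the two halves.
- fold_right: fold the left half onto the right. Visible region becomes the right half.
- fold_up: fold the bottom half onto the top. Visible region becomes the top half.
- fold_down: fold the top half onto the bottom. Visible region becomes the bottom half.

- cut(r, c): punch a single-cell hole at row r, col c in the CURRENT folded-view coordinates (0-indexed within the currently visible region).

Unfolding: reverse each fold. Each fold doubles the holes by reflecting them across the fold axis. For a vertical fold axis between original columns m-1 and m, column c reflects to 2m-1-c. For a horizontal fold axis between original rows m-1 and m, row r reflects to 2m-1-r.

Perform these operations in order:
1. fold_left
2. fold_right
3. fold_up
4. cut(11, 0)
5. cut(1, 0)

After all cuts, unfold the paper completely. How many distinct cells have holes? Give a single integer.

Op 1 fold_left: fold axis v@2; visible region now rows[0,32) x cols[0,2) = 32x2
Op 2 fold_right: fold axis v@1; visible region now rows[0,32) x cols[1,2) = 32x1
Op 3 fold_up: fold axis h@16; visible region now rows[0,16) x cols[1,2) = 16x1
Op 4 cut(11, 0): punch at orig (11,1); cuts so far [(11, 1)]; region rows[0,16) x cols[1,2) = 16x1
Op 5 cut(1, 0): punch at orig (1,1); cuts so far [(1, 1), (11, 1)]; region rows[0,16) x cols[1,2) = 16x1
Unfold 1 (reflect across h@16): 4 holes -> [(1, 1), (11, 1), (20, 1), (30, 1)]
Unfold 2 (reflect across v@1): 8 holes -> [(1, 0), (1, 1), (11, 0), (11, 1), (20, 0), (20, 1), (30, 0), (30, 1)]
Unfold 3 (reflect across v@2): 16 holes -> [(1, 0), (1, 1), (1, 2), (1, 3), (11, 0), (11, 1), (11, 2), (11, 3), (20, 0), (20, 1), (20, 2), (20, 3), (30, 0), (30, 1), (30, 2), (30, 3)]

Answer: 16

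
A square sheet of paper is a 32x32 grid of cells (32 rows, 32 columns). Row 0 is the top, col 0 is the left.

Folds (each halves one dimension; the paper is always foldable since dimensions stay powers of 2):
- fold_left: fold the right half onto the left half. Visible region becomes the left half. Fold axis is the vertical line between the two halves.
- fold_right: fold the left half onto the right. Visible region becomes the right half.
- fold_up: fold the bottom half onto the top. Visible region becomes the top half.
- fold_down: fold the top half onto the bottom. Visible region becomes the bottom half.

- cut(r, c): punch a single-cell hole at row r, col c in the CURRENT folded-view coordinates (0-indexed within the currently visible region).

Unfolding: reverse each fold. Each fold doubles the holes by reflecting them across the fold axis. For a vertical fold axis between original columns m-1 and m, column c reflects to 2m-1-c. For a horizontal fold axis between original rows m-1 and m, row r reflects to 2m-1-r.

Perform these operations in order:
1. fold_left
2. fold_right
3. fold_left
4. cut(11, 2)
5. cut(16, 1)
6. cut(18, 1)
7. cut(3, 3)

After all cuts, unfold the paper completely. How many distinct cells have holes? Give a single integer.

Op 1 fold_left: fold axis v@16; visible region now rows[0,32) x cols[0,16) = 32x16
Op 2 fold_right: fold axis v@8; visible region now rows[0,32) x cols[8,16) = 32x8
Op 3 fold_left: fold axis v@12; visible region now rows[0,32) x cols[8,12) = 32x4
Op 4 cut(11, 2): punch at orig (11,10); cuts so far [(11, 10)]; region rows[0,32) x cols[8,12) = 32x4
Op 5 cut(16, 1): punch at orig (16,9); cuts so far [(11, 10), (16, 9)]; region rows[0,32) x cols[8,12) = 32x4
Op 6 cut(18, 1): punch at orig (18,9); cuts so far [(11, 10), (16, 9), (18, 9)]; region rows[0,32) x cols[8,12) = 32x4
Op 7 cut(3, 3): punch at orig (3,11); cuts so far [(3, 11), (11, 10), (16, 9), (18, 9)]; region rows[0,32) x cols[8,12) = 32x4
Unfold 1 (reflect across v@12): 8 holes -> [(3, 11), (3, 12), (11, 10), (11, 13), (16, 9), (16, 14), (18, 9), (18, 14)]
Unfold 2 (reflect across v@8): 16 holes -> [(3, 3), (3, 4), (3, 11), (3, 12), (11, 2), (11, 5), (11, 10), (11, 13), (16, 1), (16, 6), (16, 9), (16, 14), (18, 1), (18, 6), (18, 9), (18, 14)]
Unfold 3 (reflect across v@16): 32 holes -> [(3, 3), (3, 4), (3, 11), (3, 12), (3, 19), (3, 20), (3, 27), (3, 28), (11, 2), (11, 5), (11, 10), (11, 13), (11, 18), (11, 21), (11, 26), (11, 29), (16, 1), (16, 6), (16, 9), (16, 14), (16, 17), (16, 22), (16, 25), (16, 30), (18, 1), (18, 6), (18, 9), (18, 14), (18, 17), (18, 22), (18, 25), (18, 30)]

Answer: 32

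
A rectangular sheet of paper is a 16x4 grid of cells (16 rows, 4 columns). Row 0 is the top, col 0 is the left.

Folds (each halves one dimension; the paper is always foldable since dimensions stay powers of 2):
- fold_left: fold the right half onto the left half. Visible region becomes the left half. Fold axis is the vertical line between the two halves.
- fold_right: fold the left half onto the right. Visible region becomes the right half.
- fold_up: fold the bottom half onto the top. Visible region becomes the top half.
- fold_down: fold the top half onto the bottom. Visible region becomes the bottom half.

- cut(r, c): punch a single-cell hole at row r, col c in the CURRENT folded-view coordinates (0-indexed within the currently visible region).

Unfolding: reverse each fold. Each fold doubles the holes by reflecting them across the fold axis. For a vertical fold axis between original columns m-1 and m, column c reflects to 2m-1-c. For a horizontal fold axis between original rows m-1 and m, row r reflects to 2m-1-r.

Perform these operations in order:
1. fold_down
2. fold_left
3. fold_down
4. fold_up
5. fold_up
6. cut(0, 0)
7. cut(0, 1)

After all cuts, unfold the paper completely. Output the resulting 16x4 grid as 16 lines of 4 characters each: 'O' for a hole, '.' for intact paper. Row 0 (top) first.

Op 1 fold_down: fold axis h@8; visible region now rows[8,16) x cols[0,4) = 8x4
Op 2 fold_left: fold axis v@2; visible region now rows[8,16) x cols[0,2) = 8x2
Op 3 fold_down: fold axis h@12; visible region now rows[12,16) x cols[0,2) = 4x2
Op 4 fold_up: fold axis h@14; visible region now rows[12,14) x cols[0,2) = 2x2
Op 5 fold_up: fold axis h@13; visible region now rows[12,13) x cols[0,2) = 1x2
Op 6 cut(0, 0): punch at orig (12,0); cuts so far [(12, 0)]; region rows[12,13) x cols[0,2) = 1x2
Op 7 cut(0, 1): punch at orig (12,1); cuts so far [(12, 0), (12, 1)]; region rows[12,13) x cols[0,2) = 1x2
Unfold 1 (reflect across h@13): 4 holes -> [(12, 0), (12, 1), (13, 0), (13, 1)]
Unfold 2 (reflect across h@14): 8 holes -> [(12, 0), (12, 1), (13, 0), (13, 1), (14, 0), (14, 1), (15, 0), (15, 1)]
Unfold 3 (reflect across h@12): 16 holes -> [(8, 0), (8, 1), (9, 0), (9, 1), (10, 0), (10, 1), (11, 0), (11, 1), (12, 0), (12, 1), (13, 0), (13, 1), (14, 0), (14, 1), (15, 0), (15, 1)]
Unfold 4 (reflect across v@2): 32 holes -> [(8, 0), (8, 1), (8, 2), (8, 3), (9, 0), (9, 1), (9, 2), (9, 3), (10, 0), (10, 1), (10, 2), (10, 3), (11, 0), (11, 1), (11, 2), (11, 3), (12, 0), (12, 1), (12, 2), (12, 3), (13, 0), (13, 1), (13, 2), (13, 3), (14, 0), (14, 1), (14, 2), (14, 3), (15, 0), (15, 1), (15, 2), (15, 3)]
Unfold 5 (reflect across h@8): 64 holes -> [(0, 0), (0, 1), (0, 2), (0, 3), (1, 0), (1, 1), (1, 2), (1, 3), (2, 0), (2, 1), (2, 2), (2, 3), (3, 0), (3, 1), (3, 2), (3, 3), (4, 0), (4, 1), (4, 2), (4, 3), (5, 0), (5, 1), (5, 2), (5, 3), (6, 0), (6, 1), (6, 2), (6, 3), (7, 0), (7, 1), (7, 2), (7, 3), (8, 0), (8, 1), (8, 2), (8, 3), (9, 0), (9, 1), (9, 2), (9, 3), (10, 0), (10, 1), (10, 2), (10, 3), (11, 0), (11, 1), (11, 2), (11, 3), (12, 0), (12, 1), (12, 2), (12, 3), (13, 0), (13, 1), (13, 2), (13, 3), (14, 0), (14, 1), (14, 2), (14, 3), (15, 0), (15, 1), (15, 2), (15, 3)]

Answer: OOOO
OOOO
OOOO
OOOO
OOOO
OOOO
OOOO
OOOO
OOOO
OOOO
OOOO
OOOO
OOOO
OOOO
OOOO
OOOO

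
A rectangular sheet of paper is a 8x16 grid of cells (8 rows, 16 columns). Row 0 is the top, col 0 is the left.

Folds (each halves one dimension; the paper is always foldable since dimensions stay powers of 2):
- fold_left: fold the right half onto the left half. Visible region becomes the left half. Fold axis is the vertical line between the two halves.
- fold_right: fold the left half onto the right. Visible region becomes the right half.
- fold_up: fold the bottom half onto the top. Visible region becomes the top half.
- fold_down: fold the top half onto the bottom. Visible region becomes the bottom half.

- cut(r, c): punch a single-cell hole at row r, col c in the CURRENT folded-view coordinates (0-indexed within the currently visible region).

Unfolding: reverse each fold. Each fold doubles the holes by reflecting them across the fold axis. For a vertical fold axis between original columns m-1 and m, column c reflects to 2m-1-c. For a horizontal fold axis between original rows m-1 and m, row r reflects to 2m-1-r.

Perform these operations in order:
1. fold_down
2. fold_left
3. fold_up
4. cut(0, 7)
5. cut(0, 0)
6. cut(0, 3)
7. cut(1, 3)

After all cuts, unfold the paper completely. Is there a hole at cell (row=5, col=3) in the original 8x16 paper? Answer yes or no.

Answer: yes

Derivation:
Op 1 fold_down: fold axis h@4; visible region now rows[4,8) x cols[0,16) = 4x16
Op 2 fold_left: fold axis v@8; visible region now rows[4,8) x cols[0,8) = 4x8
Op 3 fold_up: fold axis h@6; visible region now rows[4,6) x cols[0,8) = 2x8
Op 4 cut(0, 7): punch at orig (4,7); cuts so far [(4, 7)]; region rows[4,6) x cols[0,8) = 2x8
Op 5 cut(0, 0): punch at orig (4,0); cuts so far [(4, 0), (4, 7)]; region rows[4,6) x cols[0,8) = 2x8
Op 6 cut(0, 3): punch at orig (4,3); cuts so far [(4, 0), (4, 3), (4, 7)]; region rows[4,6) x cols[0,8) = 2x8
Op 7 cut(1, 3): punch at orig (5,3); cuts so far [(4, 0), (4, 3), (4, 7), (5, 3)]; region rows[4,6) x cols[0,8) = 2x8
Unfold 1 (reflect across h@6): 8 holes -> [(4, 0), (4, 3), (4, 7), (5, 3), (6, 3), (7, 0), (7, 3), (7, 7)]
Unfold 2 (reflect across v@8): 16 holes -> [(4, 0), (4, 3), (4, 7), (4, 8), (4, 12), (4, 15), (5, 3), (5, 12), (6, 3), (6, 12), (7, 0), (7, 3), (7, 7), (7, 8), (7, 12), (7, 15)]
Unfold 3 (reflect across h@4): 32 holes -> [(0, 0), (0, 3), (0, 7), (0, 8), (0, 12), (0, 15), (1, 3), (1, 12), (2, 3), (2, 12), (3, 0), (3, 3), (3, 7), (3, 8), (3, 12), (3, 15), (4, 0), (4, 3), (4, 7), (4, 8), (4, 12), (4, 15), (5, 3), (5, 12), (6, 3), (6, 12), (7, 0), (7, 3), (7, 7), (7, 8), (7, 12), (7, 15)]
Holes: [(0, 0), (0, 3), (0, 7), (0, 8), (0, 12), (0, 15), (1, 3), (1, 12), (2, 3), (2, 12), (3, 0), (3, 3), (3, 7), (3, 8), (3, 12), (3, 15), (4, 0), (4, 3), (4, 7), (4, 8), (4, 12), (4, 15), (5, 3), (5, 12), (6, 3), (6, 12), (7, 0), (7, 3), (7, 7), (7, 8), (7, 12), (7, 15)]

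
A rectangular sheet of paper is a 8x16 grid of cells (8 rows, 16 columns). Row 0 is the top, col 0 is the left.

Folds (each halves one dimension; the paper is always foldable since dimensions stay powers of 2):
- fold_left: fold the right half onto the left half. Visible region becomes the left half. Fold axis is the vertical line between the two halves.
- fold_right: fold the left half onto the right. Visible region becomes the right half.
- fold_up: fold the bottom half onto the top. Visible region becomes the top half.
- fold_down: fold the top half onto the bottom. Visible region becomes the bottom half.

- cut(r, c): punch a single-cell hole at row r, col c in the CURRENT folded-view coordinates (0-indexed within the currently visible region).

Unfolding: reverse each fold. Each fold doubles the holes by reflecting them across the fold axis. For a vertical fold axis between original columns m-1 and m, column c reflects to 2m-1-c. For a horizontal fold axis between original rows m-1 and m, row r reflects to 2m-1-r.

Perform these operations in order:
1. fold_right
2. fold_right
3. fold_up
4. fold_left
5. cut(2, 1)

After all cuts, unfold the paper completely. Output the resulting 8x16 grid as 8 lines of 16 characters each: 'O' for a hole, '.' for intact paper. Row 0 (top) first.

Op 1 fold_right: fold axis v@8; visible region now rows[0,8) x cols[8,16) = 8x8
Op 2 fold_right: fold axis v@12; visible region now rows[0,8) x cols[12,16) = 8x4
Op 3 fold_up: fold axis h@4; visible region now rows[0,4) x cols[12,16) = 4x4
Op 4 fold_left: fold axis v@14; visible region now rows[0,4) x cols[12,14) = 4x2
Op 5 cut(2, 1): punch at orig (2,13); cuts so far [(2, 13)]; region rows[0,4) x cols[12,14) = 4x2
Unfold 1 (reflect across v@14): 2 holes -> [(2, 13), (2, 14)]
Unfold 2 (reflect across h@4): 4 holes -> [(2, 13), (2, 14), (5, 13), (5, 14)]
Unfold 3 (reflect across v@12): 8 holes -> [(2, 9), (2, 10), (2, 13), (2, 14), (5, 9), (5, 10), (5, 13), (5, 14)]
Unfold 4 (reflect across v@8): 16 holes -> [(2, 1), (2, 2), (2, 5), (2, 6), (2, 9), (2, 10), (2, 13), (2, 14), (5, 1), (5, 2), (5, 5), (5, 6), (5, 9), (5, 10), (5, 13), (5, 14)]

Answer: ................
................
.OO..OO..OO..OO.
................
................
.OO..OO..OO..OO.
................
................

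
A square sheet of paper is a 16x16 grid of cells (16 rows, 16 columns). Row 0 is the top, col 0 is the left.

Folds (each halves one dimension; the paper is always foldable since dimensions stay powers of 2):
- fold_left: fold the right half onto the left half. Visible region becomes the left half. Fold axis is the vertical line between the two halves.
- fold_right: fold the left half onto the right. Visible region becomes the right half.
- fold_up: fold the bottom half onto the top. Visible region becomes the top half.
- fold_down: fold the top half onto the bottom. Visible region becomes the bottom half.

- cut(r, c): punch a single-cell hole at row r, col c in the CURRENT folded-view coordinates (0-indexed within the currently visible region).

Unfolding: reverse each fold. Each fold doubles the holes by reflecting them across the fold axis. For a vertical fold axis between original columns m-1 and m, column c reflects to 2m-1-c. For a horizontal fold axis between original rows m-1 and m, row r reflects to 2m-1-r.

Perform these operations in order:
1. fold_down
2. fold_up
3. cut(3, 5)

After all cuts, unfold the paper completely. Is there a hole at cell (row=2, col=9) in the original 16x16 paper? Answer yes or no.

Op 1 fold_down: fold axis h@8; visible region now rows[8,16) x cols[0,16) = 8x16
Op 2 fold_up: fold axis h@12; visible region now rows[8,12) x cols[0,16) = 4x16
Op 3 cut(3, 5): punch at orig (11,5); cuts so far [(11, 5)]; region rows[8,12) x cols[0,16) = 4x16
Unfold 1 (reflect across h@12): 2 holes -> [(11, 5), (12, 5)]
Unfold 2 (reflect across h@8): 4 holes -> [(3, 5), (4, 5), (11, 5), (12, 5)]
Holes: [(3, 5), (4, 5), (11, 5), (12, 5)]

Answer: no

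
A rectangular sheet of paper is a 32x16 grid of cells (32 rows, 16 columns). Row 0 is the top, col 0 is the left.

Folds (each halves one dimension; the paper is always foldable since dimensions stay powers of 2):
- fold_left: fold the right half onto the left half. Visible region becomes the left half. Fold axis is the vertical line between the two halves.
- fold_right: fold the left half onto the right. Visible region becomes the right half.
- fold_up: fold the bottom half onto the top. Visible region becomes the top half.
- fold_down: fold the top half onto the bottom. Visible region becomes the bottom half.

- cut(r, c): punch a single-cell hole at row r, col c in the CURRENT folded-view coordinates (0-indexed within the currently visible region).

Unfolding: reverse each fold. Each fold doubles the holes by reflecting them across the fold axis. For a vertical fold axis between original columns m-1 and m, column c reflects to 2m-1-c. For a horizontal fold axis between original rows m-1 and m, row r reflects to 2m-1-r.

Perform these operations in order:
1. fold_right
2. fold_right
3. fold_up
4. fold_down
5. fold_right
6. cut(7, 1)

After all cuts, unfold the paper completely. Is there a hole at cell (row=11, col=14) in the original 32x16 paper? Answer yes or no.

Answer: no

Derivation:
Op 1 fold_right: fold axis v@8; visible region now rows[0,32) x cols[8,16) = 32x8
Op 2 fold_right: fold axis v@12; visible region now rows[0,32) x cols[12,16) = 32x4
Op 3 fold_up: fold axis h@16; visible region now rows[0,16) x cols[12,16) = 16x4
Op 4 fold_down: fold axis h@8; visible region now rows[8,16) x cols[12,16) = 8x4
Op 5 fold_right: fold axis v@14; visible region now rows[8,16) x cols[14,16) = 8x2
Op 6 cut(7, 1): punch at orig (15,15); cuts so far [(15, 15)]; region rows[8,16) x cols[14,16) = 8x2
Unfold 1 (reflect across v@14): 2 holes -> [(15, 12), (15, 15)]
Unfold 2 (reflect across h@8): 4 holes -> [(0, 12), (0, 15), (15, 12), (15, 15)]
Unfold 3 (reflect across h@16): 8 holes -> [(0, 12), (0, 15), (15, 12), (15, 15), (16, 12), (16, 15), (31, 12), (31, 15)]
Unfold 4 (reflect across v@12): 16 holes -> [(0, 8), (0, 11), (0, 12), (0, 15), (15, 8), (15, 11), (15, 12), (15, 15), (16, 8), (16, 11), (16, 12), (16, 15), (31, 8), (31, 11), (31, 12), (31, 15)]
Unfold 5 (reflect across v@8): 32 holes -> [(0, 0), (0, 3), (0, 4), (0, 7), (0, 8), (0, 11), (0, 12), (0, 15), (15, 0), (15, 3), (15, 4), (15, 7), (15, 8), (15, 11), (15, 12), (15, 15), (16, 0), (16, 3), (16, 4), (16, 7), (16, 8), (16, 11), (16, 12), (16, 15), (31, 0), (31, 3), (31, 4), (31, 7), (31, 8), (31, 11), (31, 12), (31, 15)]
Holes: [(0, 0), (0, 3), (0, 4), (0, 7), (0, 8), (0, 11), (0, 12), (0, 15), (15, 0), (15, 3), (15, 4), (15, 7), (15, 8), (15, 11), (15, 12), (15, 15), (16, 0), (16, 3), (16, 4), (16, 7), (16, 8), (16, 11), (16, 12), (16, 15), (31, 0), (31, 3), (31, 4), (31, 7), (31, 8), (31, 11), (31, 12), (31, 15)]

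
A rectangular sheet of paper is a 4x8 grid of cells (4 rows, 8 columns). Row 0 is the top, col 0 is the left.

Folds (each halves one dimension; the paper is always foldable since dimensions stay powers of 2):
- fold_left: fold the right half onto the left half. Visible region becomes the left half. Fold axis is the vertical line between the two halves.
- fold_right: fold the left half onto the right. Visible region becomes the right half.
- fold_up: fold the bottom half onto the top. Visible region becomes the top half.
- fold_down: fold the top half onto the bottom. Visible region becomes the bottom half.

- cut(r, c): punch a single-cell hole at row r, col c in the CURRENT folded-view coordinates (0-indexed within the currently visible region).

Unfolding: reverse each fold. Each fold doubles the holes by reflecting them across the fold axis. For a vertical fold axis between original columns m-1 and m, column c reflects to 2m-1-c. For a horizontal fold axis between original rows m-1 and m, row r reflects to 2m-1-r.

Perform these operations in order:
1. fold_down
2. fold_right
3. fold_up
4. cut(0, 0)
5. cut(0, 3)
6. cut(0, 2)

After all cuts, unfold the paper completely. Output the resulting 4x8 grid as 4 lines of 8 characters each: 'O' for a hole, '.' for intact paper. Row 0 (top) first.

Answer: OO.OO.OO
OO.OO.OO
OO.OO.OO
OO.OO.OO

Derivation:
Op 1 fold_down: fold axis h@2; visible region now rows[2,4) x cols[0,8) = 2x8
Op 2 fold_right: fold axis v@4; visible region now rows[2,4) x cols[4,8) = 2x4
Op 3 fold_up: fold axis h@3; visible region now rows[2,3) x cols[4,8) = 1x4
Op 4 cut(0, 0): punch at orig (2,4); cuts so far [(2, 4)]; region rows[2,3) x cols[4,8) = 1x4
Op 5 cut(0, 3): punch at orig (2,7); cuts so far [(2, 4), (2, 7)]; region rows[2,3) x cols[4,8) = 1x4
Op 6 cut(0, 2): punch at orig (2,6); cuts so far [(2, 4), (2, 6), (2, 7)]; region rows[2,3) x cols[4,8) = 1x4
Unfold 1 (reflect across h@3): 6 holes -> [(2, 4), (2, 6), (2, 7), (3, 4), (3, 6), (3, 7)]
Unfold 2 (reflect across v@4): 12 holes -> [(2, 0), (2, 1), (2, 3), (2, 4), (2, 6), (2, 7), (3, 0), (3, 1), (3, 3), (3, 4), (3, 6), (3, 7)]
Unfold 3 (reflect across h@2): 24 holes -> [(0, 0), (0, 1), (0, 3), (0, 4), (0, 6), (0, 7), (1, 0), (1, 1), (1, 3), (1, 4), (1, 6), (1, 7), (2, 0), (2, 1), (2, 3), (2, 4), (2, 6), (2, 7), (3, 0), (3, 1), (3, 3), (3, 4), (3, 6), (3, 7)]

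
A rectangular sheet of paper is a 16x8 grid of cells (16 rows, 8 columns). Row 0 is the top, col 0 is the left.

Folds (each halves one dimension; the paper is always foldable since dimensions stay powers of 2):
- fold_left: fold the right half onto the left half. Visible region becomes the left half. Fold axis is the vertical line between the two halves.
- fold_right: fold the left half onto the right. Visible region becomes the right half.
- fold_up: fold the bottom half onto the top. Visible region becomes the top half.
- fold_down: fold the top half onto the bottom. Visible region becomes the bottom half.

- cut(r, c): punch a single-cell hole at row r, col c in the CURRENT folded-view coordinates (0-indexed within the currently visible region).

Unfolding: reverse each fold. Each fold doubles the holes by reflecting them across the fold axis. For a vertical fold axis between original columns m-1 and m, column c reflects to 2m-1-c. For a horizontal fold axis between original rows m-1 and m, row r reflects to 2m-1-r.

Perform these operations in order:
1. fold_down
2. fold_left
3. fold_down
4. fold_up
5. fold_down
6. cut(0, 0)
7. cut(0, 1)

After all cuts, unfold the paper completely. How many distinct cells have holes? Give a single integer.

Answer: 64

Derivation:
Op 1 fold_down: fold axis h@8; visible region now rows[8,16) x cols[0,8) = 8x8
Op 2 fold_left: fold axis v@4; visible region now rows[8,16) x cols[0,4) = 8x4
Op 3 fold_down: fold axis h@12; visible region now rows[12,16) x cols[0,4) = 4x4
Op 4 fold_up: fold axis h@14; visible region now rows[12,14) x cols[0,4) = 2x4
Op 5 fold_down: fold axis h@13; visible region now rows[13,14) x cols[0,4) = 1x4
Op 6 cut(0, 0): punch at orig (13,0); cuts so far [(13, 0)]; region rows[13,14) x cols[0,4) = 1x4
Op 7 cut(0, 1): punch at orig (13,1); cuts so far [(13, 0), (13, 1)]; region rows[13,14) x cols[0,4) = 1x4
Unfold 1 (reflect across h@13): 4 holes -> [(12, 0), (12, 1), (13, 0), (13, 1)]
Unfold 2 (reflect across h@14): 8 holes -> [(12, 0), (12, 1), (13, 0), (13, 1), (14, 0), (14, 1), (15, 0), (15, 1)]
Unfold 3 (reflect across h@12): 16 holes -> [(8, 0), (8, 1), (9, 0), (9, 1), (10, 0), (10, 1), (11, 0), (11, 1), (12, 0), (12, 1), (13, 0), (13, 1), (14, 0), (14, 1), (15, 0), (15, 1)]
Unfold 4 (reflect across v@4): 32 holes -> [(8, 0), (8, 1), (8, 6), (8, 7), (9, 0), (9, 1), (9, 6), (9, 7), (10, 0), (10, 1), (10, 6), (10, 7), (11, 0), (11, 1), (11, 6), (11, 7), (12, 0), (12, 1), (12, 6), (12, 7), (13, 0), (13, 1), (13, 6), (13, 7), (14, 0), (14, 1), (14, 6), (14, 7), (15, 0), (15, 1), (15, 6), (15, 7)]
Unfold 5 (reflect across h@8): 64 holes -> [(0, 0), (0, 1), (0, 6), (0, 7), (1, 0), (1, 1), (1, 6), (1, 7), (2, 0), (2, 1), (2, 6), (2, 7), (3, 0), (3, 1), (3, 6), (3, 7), (4, 0), (4, 1), (4, 6), (4, 7), (5, 0), (5, 1), (5, 6), (5, 7), (6, 0), (6, 1), (6, 6), (6, 7), (7, 0), (7, 1), (7, 6), (7, 7), (8, 0), (8, 1), (8, 6), (8, 7), (9, 0), (9, 1), (9, 6), (9, 7), (10, 0), (10, 1), (10, 6), (10, 7), (11, 0), (11, 1), (11, 6), (11, 7), (12, 0), (12, 1), (12, 6), (12, 7), (13, 0), (13, 1), (13, 6), (13, 7), (14, 0), (14, 1), (14, 6), (14, 7), (15, 0), (15, 1), (15, 6), (15, 7)]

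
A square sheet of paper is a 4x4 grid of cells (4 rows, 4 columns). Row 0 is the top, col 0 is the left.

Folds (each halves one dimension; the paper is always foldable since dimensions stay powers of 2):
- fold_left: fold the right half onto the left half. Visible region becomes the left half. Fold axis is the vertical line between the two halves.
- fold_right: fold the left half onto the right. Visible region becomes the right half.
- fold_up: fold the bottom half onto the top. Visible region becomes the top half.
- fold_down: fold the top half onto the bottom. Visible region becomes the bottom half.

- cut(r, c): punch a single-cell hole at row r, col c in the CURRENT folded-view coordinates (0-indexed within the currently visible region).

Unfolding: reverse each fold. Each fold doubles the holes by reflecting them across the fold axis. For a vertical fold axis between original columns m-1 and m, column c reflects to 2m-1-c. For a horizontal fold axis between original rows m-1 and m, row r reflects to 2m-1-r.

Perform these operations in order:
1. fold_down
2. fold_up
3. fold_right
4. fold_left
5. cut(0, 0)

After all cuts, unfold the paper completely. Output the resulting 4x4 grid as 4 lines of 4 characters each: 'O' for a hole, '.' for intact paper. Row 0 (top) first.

Answer: OOOO
OOOO
OOOO
OOOO

Derivation:
Op 1 fold_down: fold axis h@2; visible region now rows[2,4) x cols[0,4) = 2x4
Op 2 fold_up: fold axis h@3; visible region now rows[2,3) x cols[0,4) = 1x4
Op 3 fold_right: fold axis v@2; visible region now rows[2,3) x cols[2,4) = 1x2
Op 4 fold_left: fold axis v@3; visible region now rows[2,3) x cols[2,3) = 1x1
Op 5 cut(0, 0): punch at orig (2,2); cuts so far [(2, 2)]; region rows[2,3) x cols[2,3) = 1x1
Unfold 1 (reflect across v@3): 2 holes -> [(2, 2), (2, 3)]
Unfold 2 (reflect across v@2): 4 holes -> [(2, 0), (2, 1), (2, 2), (2, 3)]
Unfold 3 (reflect across h@3): 8 holes -> [(2, 0), (2, 1), (2, 2), (2, 3), (3, 0), (3, 1), (3, 2), (3, 3)]
Unfold 4 (reflect across h@2): 16 holes -> [(0, 0), (0, 1), (0, 2), (0, 3), (1, 0), (1, 1), (1, 2), (1, 3), (2, 0), (2, 1), (2, 2), (2, 3), (3, 0), (3, 1), (3, 2), (3, 3)]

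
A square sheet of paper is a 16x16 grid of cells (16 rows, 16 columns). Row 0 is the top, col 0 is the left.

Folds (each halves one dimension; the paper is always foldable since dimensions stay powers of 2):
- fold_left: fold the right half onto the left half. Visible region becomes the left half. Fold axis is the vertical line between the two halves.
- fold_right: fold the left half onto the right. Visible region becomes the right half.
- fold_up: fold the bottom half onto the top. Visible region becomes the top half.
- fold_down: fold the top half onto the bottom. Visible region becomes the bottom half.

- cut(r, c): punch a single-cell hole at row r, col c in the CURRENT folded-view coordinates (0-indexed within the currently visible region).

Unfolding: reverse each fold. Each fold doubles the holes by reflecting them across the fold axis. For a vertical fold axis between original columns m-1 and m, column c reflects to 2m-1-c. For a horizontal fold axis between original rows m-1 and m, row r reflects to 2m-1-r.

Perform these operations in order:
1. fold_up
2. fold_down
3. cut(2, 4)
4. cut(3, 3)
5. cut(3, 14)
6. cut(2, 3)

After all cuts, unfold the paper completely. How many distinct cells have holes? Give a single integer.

Op 1 fold_up: fold axis h@8; visible region now rows[0,8) x cols[0,16) = 8x16
Op 2 fold_down: fold axis h@4; visible region now rows[4,8) x cols[0,16) = 4x16
Op 3 cut(2, 4): punch at orig (6,4); cuts so far [(6, 4)]; region rows[4,8) x cols[0,16) = 4x16
Op 4 cut(3, 3): punch at orig (7,3); cuts so far [(6, 4), (7, 3)]; region rows[4,8) x cols[0,16) = 4x16
Op 5 cut(3, 14): punch at orig (7,14); cuts so far [(6, 4), (7, 3), (7, 14)]; region rows[4,8) x cols[0,16) = 4x16
Op 6 cut(2, 3): punch at orig (6,3); cuts so far [(6, 3), (6, 4), (7, 3), (7, 14)]; region rows[4,8) x cols[0,16) = 4x16
Unfold 1 (reflect across h@4): 8 holes -> [(0, 3), (0, 14), (1, 3), (1, 4), (6, 3), (6, 4), (7, 3), (7, 14)]
Unfold 2 (reflect across h@8): 16 holes -> [(0, 3), (0, 14), (1, 3), (1, 4), (6, 3), (6, 4), (7, 3), (7, 14), (8, 3), (8, 14), (9, 3), (9, 4), (14, 3), (14, 4), (15, 3), (15, 14)]

Answer: 16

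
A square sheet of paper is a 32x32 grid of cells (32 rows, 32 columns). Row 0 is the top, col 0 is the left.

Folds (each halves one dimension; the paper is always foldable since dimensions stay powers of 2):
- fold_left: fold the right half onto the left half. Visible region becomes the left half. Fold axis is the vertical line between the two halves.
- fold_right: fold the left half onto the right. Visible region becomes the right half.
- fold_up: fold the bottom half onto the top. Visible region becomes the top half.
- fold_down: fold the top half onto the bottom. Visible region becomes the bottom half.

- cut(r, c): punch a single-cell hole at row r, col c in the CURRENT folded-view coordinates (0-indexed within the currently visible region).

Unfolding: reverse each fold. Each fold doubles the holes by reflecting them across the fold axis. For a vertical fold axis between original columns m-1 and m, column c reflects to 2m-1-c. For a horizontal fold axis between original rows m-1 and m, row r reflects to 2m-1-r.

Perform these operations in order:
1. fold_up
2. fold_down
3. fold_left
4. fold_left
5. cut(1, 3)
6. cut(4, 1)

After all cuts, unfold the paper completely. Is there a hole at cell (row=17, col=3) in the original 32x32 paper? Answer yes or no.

Answer: no

Derivation:
Op 1 fold_up: fold axis h@16; visible region now rows[0,16) x cols[0,32) = 16x32
Op 2 fold_down: fold axis h@8; visible region now rows[8,16) x cols[0,32) = 8x32
Op 3 fold_left: fold axis v@16; visible region now rows[8,16) x cols[0,16) = 8x16
Op 4 fold_left: fold axis v@8; visible region now rows[8,16) x cols[0,8) = 8x8
Op 5 cut(1, 3): punch at orig (9,3); cuts so far [(9, 3)]; region rows[8,16) x cols[0,8) = 8x8
Op 6 cut(4, 1): punch at orig (12,1); cuts so far [(9, 3), (12, 1)]; region rows[8,16) x cols[0,8) = 8x8
Unfold 1 (reflect across v@8): 4 holes -> [(9, 3), (9, 12), (12, 1), (12, 14)]
Unfold 2 (reflect across v@16): 8 holes -> [(9, 3), (9, 12), (9, 19), (9, 28), (12, 1), (12, 14), (12, 17), (12, 30)]
Unfold 3 (reflect across h@8): 16 holes -> [(3, 1), (3, 14), (3, 17), (3, 30), (6, 3), (6, 12), (6, 19), (6, 28), (9, 3), (9, 12), (9, 19), (9, 28), (12, 1), (12, 14), (12, 17), (12, 30)]
Unfold 4 (reflect across h@16): 32 holes -> [(3, 1), (3, 14), (3, 17), (3, 30), (6, 3), (6, 12), (6, 19), (6, 28), (9, 3), (9, 12), (9, 19), (9, 28), (12, 1), (12, 14), (12, 17), (12, 30), (19, 1), (19, 14), (19, 17), (19, 30), (22, 3), (22, 12), (22, 19), (22, 28), (25, 3), (25, 12), (25, 19), (25, 28), (28, 1), (28, 14), (28, 17), (28, 30)]
Holes: [(3, 1), (3, 14), (3, 17), (3, 30), (6, 3), (6, 12), (6, 19), (6, 28), (9, 3), (9, 12), (9, 19), (9, 28), (12, 1), (12, 14), (12, 17), (12, 30), (19, 1), (19, 14), (19, 17), (19, 30), (22, 3), (22, 12), (22, 19), (22, 28), (25, 3), (25, 12), (25, 19), (25, 28), (28, 1), (28, 14), (28, 17), (28, 30)]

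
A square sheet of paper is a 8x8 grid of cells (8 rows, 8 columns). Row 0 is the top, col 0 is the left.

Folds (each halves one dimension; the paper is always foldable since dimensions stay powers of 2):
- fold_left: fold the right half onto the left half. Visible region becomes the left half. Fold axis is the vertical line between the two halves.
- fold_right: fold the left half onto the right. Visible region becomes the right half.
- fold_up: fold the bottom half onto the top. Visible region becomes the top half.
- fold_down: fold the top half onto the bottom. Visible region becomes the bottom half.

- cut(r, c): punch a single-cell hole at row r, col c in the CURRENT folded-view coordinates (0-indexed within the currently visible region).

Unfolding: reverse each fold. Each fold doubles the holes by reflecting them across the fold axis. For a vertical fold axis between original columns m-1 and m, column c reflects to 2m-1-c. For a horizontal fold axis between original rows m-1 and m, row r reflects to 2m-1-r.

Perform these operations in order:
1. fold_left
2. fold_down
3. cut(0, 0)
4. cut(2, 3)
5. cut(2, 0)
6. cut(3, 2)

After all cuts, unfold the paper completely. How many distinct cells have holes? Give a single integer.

Answer: 16

Derivation:
Op 1 fold_left: fold axis v@4; visible region now rows[0,8) x cols[0,4) = 8x4
Op 2 fold_down: fold axis h@4; visible region now rows[4,8) x cols[0,4) = 4x4
Op 3 cut(0, 0): punch at orig (4,0); cuts so far [(4, 0)]; region rows[4,8) x cols[0,4) = 4x4
Op 4 cut(2, 3): punch at orig (6,3); cuts so far [(4, 0), (6, 3)]; region rows[4,8) x cols[0,4) = 4x4
Op 5 cut(2, 0): punch at orig (6,0); cuts so far [(4, 0), (6, 0), (6, 3)]; region rows[4,8) x cols[0,4) = 4x4
Op 6 cut(3, 2): punch at orig (7,2); cuts so far [(4, 0), (6, 0), (6, 3), (7, 2)]; region rows[4,8) x cols[0,4) = 4x4
Unfold 1 (reflect across h@4): 8 holes -> [(0, 2), (1, 0), (1, 3), (3, 0), (4, 0), (6, 0), (6, 3), (7, 2)]
Unfold 2 (reflect across v@4): 16 holes -> [(0, 2), (0, 5), (1, 0), (1, 3), (1, 4), (1, 7), (3, 0), (3, 7), (4, 0), (4, 7), (6, 0), (6, 3), (6, 4), (6, 7), (7, 2), (7, 5)]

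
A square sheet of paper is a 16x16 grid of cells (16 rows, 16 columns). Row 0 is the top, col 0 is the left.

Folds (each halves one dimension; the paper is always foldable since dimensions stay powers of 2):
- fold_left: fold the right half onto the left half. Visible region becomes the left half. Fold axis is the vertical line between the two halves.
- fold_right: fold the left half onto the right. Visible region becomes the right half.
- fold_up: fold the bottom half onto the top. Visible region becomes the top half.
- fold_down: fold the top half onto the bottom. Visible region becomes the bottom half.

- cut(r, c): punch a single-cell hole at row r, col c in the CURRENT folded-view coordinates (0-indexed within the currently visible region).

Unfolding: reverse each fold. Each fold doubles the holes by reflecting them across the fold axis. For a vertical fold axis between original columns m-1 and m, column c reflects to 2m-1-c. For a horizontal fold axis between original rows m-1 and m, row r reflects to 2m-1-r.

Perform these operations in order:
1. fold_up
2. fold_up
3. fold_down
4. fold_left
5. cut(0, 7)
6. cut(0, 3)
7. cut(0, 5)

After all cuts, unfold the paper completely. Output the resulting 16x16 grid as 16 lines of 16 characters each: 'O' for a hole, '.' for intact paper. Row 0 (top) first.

Answer: ................
...O.O.OO.O.O...
...O.O.OO.O.O...
................
................
...O.O.OO.O.O...
...O.O.OO.O.O...
................
................
...O.O.OO.O.O...
...O.O.OO.O.O...
................
................
...O.O.OO.O.O...
...O.O.OO.O.O...
................

Derivation:
Op 1 fold_up: fold axis h@8; visible region now rows[0,8) x cols[0,16) = 8x16
Op 2 fold_up: fold axis h@4; visible region now rows[0,4) x cols[0,16) = 4x16
Op 3 fold_down: fold axis h@2; visible region now rows[2,4) x cols[0,16) = 2x16
Op 4 fold_left: fold axis v@8; visible region now rows[2,4) x cols[0,8) = 2x8
Op 5 cut(0, 7): punch at orig (2,7); cuts so far [(2, 7)]; region rows[2,4) x cols[0,8) = 2x8
Op 6 cut(0, 3): punch at orig (2,3); cuts so far [(2, 3), (2, 7)]; region rows[2,4) x cols[0,8) = 2x8
Op 7 cut(0, 5): punch at orig (2,5); cuts so far [(2, 3), (2, 5), (2, 7)]; region rows[2,4) x cols[0,8) = 2x8
Unfold 1 (reflect across v@8): 6 holes -> [(2, 3), (2, 5), (2, 7), (2, 8), (2, 10), (2, 12)]
Unfold 2 (reflect across h@2): 12 holes -> [(1, 3), (1, 5), (1, 7), (1, 8), (1, 10), (1, 12), (2, 3), (2, 5), (2, 7), (2, 8), (2, 10), (2, 12)]
Unfold 3 (reflect across h@4): 24 holes -> [(1, 3), (1, 5), (1, 7), (1, 8), (1, 10), (1, 12), (2, 3), (2, 5), (2, 7), (2, 8), (2, 10), (2, 12), (5, 3), (5, 5), (5, 7), (5, 8), (5, 10), (5, 12), (6, 3), (6, 5), (6, 7), (6, 8), (6, 10), (6, 12)]
Unfold 4 (reflect across h@8): 48 holes -> [(1, 3), (1, 5), (1, 7), (1, 8), (1, 10), (1, 12), (2, 3), (2, 5), (2, 7), (2, 8), (2, 10), (2, 12), (5, 3), (5, 5), (5, 7), (5, 8), (5, 10), (5, 12), (6, 3), (6, 5), (6, 7), (6, 8), (6, 10), (6, 12), (9, 3), (9, 5), (9, 7), (9, 8), (9, 10), (9, 12), (10, 3), (10, 5), (10, 7), (10, 8), (10, 10), (10, 12), (13, 3), (13, 5), (13, 7), (13, 8), (13, 10), (13, 12), (14, 3), (14, 5), (14, 7), (14, 8), (14, 10), (14, 12)]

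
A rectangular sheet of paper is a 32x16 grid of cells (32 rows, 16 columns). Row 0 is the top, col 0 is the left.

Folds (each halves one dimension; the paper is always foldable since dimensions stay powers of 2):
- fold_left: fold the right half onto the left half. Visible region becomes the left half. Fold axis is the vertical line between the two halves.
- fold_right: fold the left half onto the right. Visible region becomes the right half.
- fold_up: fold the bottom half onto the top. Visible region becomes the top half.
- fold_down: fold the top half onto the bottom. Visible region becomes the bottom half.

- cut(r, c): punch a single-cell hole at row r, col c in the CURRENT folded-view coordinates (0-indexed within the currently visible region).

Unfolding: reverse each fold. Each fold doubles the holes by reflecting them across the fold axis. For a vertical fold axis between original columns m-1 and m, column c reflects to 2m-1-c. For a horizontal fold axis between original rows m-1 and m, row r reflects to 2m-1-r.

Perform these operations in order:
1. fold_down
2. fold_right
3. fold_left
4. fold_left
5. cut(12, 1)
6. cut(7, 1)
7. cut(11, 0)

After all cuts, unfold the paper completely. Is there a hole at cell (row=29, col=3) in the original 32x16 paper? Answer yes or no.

Answer: no

Derivation:
Op 1 fold_down: fold axis h@16; visible region now rows[16,32) x cols[0,16) = 16x16
Op 2 fold_right: fold axis v@8; visible region now rows[16,32) x cols[8,16) = 16x8
Op 3 fold_left: fold axis v@12; visible region now rows[16,32) x cols[8,12) = 16x4
Op 4 fold_left: fold axis v@10; visible region now rows[16,32) x cols[8,10) = 16x2
Op 5 cut(12, 1): punch at orig (28,9); cuts so far [(28, 9)]; region rows[16,32) x cols[8,10) = 16x2
Op 6 cut(7, 1): punch at orig (23,9); cuts so far [(23, 9), (28, 9)]; region rows[16,32) x cols[8,10) = 16x2
Op 7 cut(11, 0): punch at orig (27,8); cuts so far [(23, 9), (27, 8), (28, 9)]; region rows[16,32) x cols[8,10) = 16x2
Unfold 1 (reflect across v@10): 6 holes -> [(23, 9), (23, 10), (27, 8), (27, 11), (28, 9), (28, 10)]
Unfold 2 (reflect across v@12): 12 holes -> [(23, 9), (23, 10), (23, 13), (23, 14), (27, 8), (27, 11), (27, 12), (27, 15), (28, 9), (28, 10), (28, 13), (28, 14)]
Unfold 3 (reflect across v@8): 24 holes -> [(23, 1), (23, 2), (23, 5), (23, 6), (23, 9), (23, 10), (23, 13), (23, 14), (27, 0), (27, 3), (27, 4), (27, 7), (27, 8), (27, 11), (27, 12), (27, 15), (28, 1), (28, 2), (28, 5), (28, 6), (28, 9), (28, 10), (28, 13), (28, 14)]
Unfold 4 (reflect across h@16): 48 holes -> [(3, 1), (3, 2), (3, 5), (3, 6), (3, 9), (3, 10), (3, 13), (3, 14), (4, 0), (4, 3), (4, 4), (4, 7), (4, 8), (4, 11), (4, 12), (4, 15), (8, 1), (8, 2), (8, 5), (8, 6), (8, 9), (8, 10), (8, 13), (8, 14), (23, 1), (23, 2), (23, 5), (23, 6), (23, 9), (23, 10), (23, 13), (23, 14), (27, 0), (27, 3), (27, 4), (27, 7), (27, 8), (27, 11), (27, 12), (27, 15), (28, 1), (28, 2), (28, 5), (28, 6), (28, 9), (28, 10), (28, 13), (28, 14)]
Holes: [(3, 1), (3, 2), (3, 5), (3, 6), (3, 9), (3, 10), (3, 13), (3, 14), (4, 0), (4, 3), (4, 4), (4, 7), (4, 8), (4, 11), (4, 12), (4, 15), (8, 1), (8, 2), (8, 5), (8, 6), (8, 9), (8, 10), (8, 13), (8, 14), (23, 1), (23, 2), (23, 5), (23, 6), (23, 9), (23, 10), (23, 13), (23, 14), (27, 0), (27, 3), (27, 4), (27, 7), (27, 8), (27, 11), (27, 12), (27, 15), (28, 1), (28, 2), (28, 5), (28, 6), (28, 9), (28, 10), (28, 13), (28, 14)]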